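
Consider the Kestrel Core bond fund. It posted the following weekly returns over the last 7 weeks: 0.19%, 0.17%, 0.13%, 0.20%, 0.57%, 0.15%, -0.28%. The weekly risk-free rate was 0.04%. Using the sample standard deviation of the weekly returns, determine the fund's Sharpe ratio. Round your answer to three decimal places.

0.492

μ = (0.19 + 0.17 + 0.13 + 0.2 + 0.57 + 0.15 − 0.28) / 7 = 0.1614%
Sample σ = √[Σ(r − μ)² / 6] = √[0.3653 / 6] = √0.0609 = 0.2468%
Sharpe = (μ − rf) / σ = (0.1614 − 0.04) / 0.2468 = 0.1214 / 0.2468 = 0.4919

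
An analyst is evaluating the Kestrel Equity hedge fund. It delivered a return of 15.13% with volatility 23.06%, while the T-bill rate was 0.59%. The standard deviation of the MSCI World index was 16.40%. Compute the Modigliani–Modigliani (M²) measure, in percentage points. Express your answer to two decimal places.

Sharpe = (Rp − Rf) / σp = (15.13% − 0.59%) / 23.06% = 0.6305
M² = Rf + Sharpe × σm = 0.59% + 0.6305 × 16.40% = 10.9302%

10.93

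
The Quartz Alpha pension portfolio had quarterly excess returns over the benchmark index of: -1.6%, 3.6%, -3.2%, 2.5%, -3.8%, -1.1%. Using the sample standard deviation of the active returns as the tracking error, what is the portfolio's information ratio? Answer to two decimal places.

Mean return μ = -3.60 / 6 = -0.6000%
Σ(r − μ)² = (-1.6 − (-0.6000))² + (3.6 − (-0.6000))² + … = 45.5000
sample σ = √(45.5000 / 5) = √9.1000 = 3.0166%
IR = μ / tracking error = -0.6000 / 3.0166 = -0.1989

-0.20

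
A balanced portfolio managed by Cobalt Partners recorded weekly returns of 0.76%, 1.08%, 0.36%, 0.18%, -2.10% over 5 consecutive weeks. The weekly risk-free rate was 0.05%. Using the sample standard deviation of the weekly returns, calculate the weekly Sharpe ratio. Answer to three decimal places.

r̄ = (0.76 + 1.08 + 0.36 + 0.18 − 2.1) / 5 = 0.280 / 5 = 0.0560%
Sample std dev = √[6.3003 / 4] = 1.2550%
Sharpe = (r̄ − rf) / σ = (0.0560 − 0.05) / 1.2550 = 0.0060 / 1.2550 = 0.0048

0.005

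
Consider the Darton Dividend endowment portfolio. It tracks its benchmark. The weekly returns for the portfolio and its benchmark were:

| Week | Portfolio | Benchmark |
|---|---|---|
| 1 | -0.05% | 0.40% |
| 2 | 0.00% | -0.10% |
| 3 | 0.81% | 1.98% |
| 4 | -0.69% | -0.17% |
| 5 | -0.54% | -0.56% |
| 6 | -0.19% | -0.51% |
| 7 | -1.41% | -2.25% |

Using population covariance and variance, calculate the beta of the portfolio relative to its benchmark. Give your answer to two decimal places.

r̄p = -0.2957%,  r̄m = -0.1729%
Cov = Σ(rp − r̄p)(rm − r̄m) / 7 = 0.7022
Var(rm) = Σ(rm − r̄m)² / 7 = 1.3638
β = Cov / Var = 0.7022 / 1.3638 = 0.5149

0.51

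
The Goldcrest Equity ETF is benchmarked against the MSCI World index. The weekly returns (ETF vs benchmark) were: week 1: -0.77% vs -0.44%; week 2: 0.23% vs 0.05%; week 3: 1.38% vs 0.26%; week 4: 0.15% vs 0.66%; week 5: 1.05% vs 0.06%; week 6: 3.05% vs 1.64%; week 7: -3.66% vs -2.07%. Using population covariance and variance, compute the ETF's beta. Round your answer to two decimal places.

r̄p = 0.2043%,  r̄m = 0.0229%
Cov = Σ(rp − r̄p)(rm − r̄m) / 7 = 1.9167
Var(rm) = Σ(rm − r̄m)² / 7 = 1.0962
β = Cov / Var = 1.9167 / 1.0962 = 1.7485

1.75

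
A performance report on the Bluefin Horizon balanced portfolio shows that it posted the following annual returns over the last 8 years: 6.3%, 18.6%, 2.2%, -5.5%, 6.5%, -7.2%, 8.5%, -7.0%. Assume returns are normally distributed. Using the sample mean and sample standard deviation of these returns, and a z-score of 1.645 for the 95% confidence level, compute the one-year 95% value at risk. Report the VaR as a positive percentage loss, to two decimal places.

μ = (6.3 + 18.6 + 2.2 − 5.5 + 6.5 − 7.2 + 8.5 − 7) / 8 = 2.8000%
Sample std dev = √[573.3600 / 7] = 9.0503%
VaR = −(μ − z·σ) = −(2.8000 − 1.645 × 9.0503) = −(-12.0877) = 12.0877%

12.09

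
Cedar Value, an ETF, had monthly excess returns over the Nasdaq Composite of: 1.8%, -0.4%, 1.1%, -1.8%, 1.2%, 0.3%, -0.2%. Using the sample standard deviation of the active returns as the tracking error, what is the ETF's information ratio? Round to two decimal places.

Mean return μ = 2.00 / 7 = 0.2857%
Σ(r − μ)² = (1.8 − 0.2857)² + (-0.4 − 0.2857)² + (1.1 − 0.2857)² + … = 8.8486
sample σ = √(8.8486 / 6) = √1.4748 = 1.2144%
IR = μ / tracking error = 0.2857 / 1.2144 = 0.2353

0.24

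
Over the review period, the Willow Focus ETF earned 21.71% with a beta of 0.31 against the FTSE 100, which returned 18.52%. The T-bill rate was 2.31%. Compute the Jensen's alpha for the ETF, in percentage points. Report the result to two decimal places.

14.37

CAPM expected return = Rf + β(Rm − Rf) = 2.31% + 0.31 × (18.52% − 2.31%) = 2.31 + 0.31 × 16.21 = 7.3351%
Jensen's α = Rp − E[R] = 21.71% − 7.3351% = 14.3749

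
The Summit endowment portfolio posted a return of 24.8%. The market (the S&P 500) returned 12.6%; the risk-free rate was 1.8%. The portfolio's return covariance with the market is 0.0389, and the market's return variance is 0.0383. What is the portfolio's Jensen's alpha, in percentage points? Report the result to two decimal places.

β = Cov / Var = 0.0389 / 0.0383 = 1.0157
E[R] = Rf + β(Rm − Rf) = 1.8% + 1.0157 × (12.6% − 1.8%) = 12.7696%
α = Rp − E[R] = 24.8% − 12.7696% = 12.0304

12.03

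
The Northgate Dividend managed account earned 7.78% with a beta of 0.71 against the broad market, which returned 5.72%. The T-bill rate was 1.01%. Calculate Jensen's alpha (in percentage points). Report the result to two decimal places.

CAPM expected return = Rf + β(Rm − Rf) = 1.01% + 0.71 × (5.72% − 1.01%) = 1.01 + 0.71 × 4.71 = 4.3541%
Jensen's α = Rp − E[R] = 7.78% − 4.3541% = 3.4259

3.43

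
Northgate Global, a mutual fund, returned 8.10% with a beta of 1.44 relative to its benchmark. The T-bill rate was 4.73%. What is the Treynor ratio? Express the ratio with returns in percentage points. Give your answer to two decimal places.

Treynor = (Rp − Rf) / β = (8.10% − 4.73%) / 1.44 = 3.37 / 1.44 = 2.3403

2.34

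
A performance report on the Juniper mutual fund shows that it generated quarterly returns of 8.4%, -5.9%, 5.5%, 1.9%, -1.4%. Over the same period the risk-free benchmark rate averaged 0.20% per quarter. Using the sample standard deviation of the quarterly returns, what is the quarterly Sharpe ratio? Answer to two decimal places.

0.27

r̄ = (8.4 − 5.9 + 5.5 + 1.9 − 1.4) / 5 = 1.7000%
Σ(r − r̄)² = (8.4 − 1.7000)² + (-5.9 − 1.7000)² + … = 126.7400
σ = √[126.7400 / 4] = 5.6289%
Sharpe = (r̄ − rf) / σ = (1.7000 − 0.2) / 5.6289 = 1.5000 / 5.6289 = 0.2665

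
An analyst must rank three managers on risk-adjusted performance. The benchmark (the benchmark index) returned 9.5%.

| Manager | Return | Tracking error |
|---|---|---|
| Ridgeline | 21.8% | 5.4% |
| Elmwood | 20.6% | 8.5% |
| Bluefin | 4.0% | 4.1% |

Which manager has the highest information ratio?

Ridgeline

Ridgeline: IR = (21.8% − 9.5%) / 5.4% = 2.278
Elmwood: IR = (20.6% − 9.5%) / 8.5% = 1.306
Bluefin: IR = (4.0% − 9.5%) / 4.1% = -1.341
Highest: Ridgeline (2.278).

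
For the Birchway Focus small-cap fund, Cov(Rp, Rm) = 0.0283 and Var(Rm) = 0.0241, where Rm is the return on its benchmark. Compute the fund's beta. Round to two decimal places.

β = Cov(Rp, Rm) / Var(Rm) = 0.0283 / 0.0241 = 1.1743

1.17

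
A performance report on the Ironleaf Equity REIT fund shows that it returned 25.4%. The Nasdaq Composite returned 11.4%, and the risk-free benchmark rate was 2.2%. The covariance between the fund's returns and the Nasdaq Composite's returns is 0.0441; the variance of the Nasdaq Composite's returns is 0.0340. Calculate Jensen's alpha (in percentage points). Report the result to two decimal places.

11.27

β = Cov / Var = 0.0441 / 0.0340 = 1.2971
E[R] = Rf + β(Rm − Rf) = 2.2% + 1.2971 × (11.4% − 2.2%) = 14.1333%
α = Rp − E[R] = 25.4% − 14.1333% = 11.2667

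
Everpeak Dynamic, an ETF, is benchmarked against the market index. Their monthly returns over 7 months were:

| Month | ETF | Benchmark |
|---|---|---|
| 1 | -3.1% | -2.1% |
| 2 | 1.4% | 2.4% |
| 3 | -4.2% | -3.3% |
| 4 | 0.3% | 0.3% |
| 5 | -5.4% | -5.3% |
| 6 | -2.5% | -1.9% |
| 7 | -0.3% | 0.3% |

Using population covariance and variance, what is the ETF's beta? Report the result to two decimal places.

r̄p = -1.9714%,  r̄m = -1.3714%
Cov = Σ(rp − r̄p)(rm − r̄m) / 7 = 5.4535
Var(rm) = Σ(rm − r̄m)² / 7 = 5.6820
β = Cov / Var = 5.4535 / 5.6820 = 0.9598

0.96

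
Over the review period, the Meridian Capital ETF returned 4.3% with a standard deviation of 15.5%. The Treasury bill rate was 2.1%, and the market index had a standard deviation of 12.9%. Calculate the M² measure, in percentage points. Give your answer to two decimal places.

Sharpe = (Rp − Rf) / σp = (4.3% − 2.1%) / 15.5% = 0.1419
M² = Rf + Sharpe × σm = 2.1% + 0.1419 × 12.9% = 3.9305%

3.93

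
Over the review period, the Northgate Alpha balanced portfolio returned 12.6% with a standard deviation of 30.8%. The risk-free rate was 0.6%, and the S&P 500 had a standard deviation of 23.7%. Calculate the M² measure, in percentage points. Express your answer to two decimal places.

Sharpe = (Rp − Rf) / σp = (12.6% − 0.6%) / 30.8% = 0.3896
M² = Rf + Sharpe × σm = 0.6% + 0.3896 × 23.7% = 9.8335%

9.83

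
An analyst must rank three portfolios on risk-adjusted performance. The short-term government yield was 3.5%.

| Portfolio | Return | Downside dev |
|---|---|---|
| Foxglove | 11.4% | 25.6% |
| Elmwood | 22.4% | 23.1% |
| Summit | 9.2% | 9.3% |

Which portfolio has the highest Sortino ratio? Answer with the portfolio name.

Foxglove: Sortino ratio = (11.4% − 3.5%) / 25.6% = 0.309
Elmwood: Sortino ratio = (22.4% − 3.5%) / 23.1% = 0.818
Summit: Sortino ratio = (9.2% − 3.5%) / 9.3% = 0.613
Highest: Elmwood (0.818).

Elmwood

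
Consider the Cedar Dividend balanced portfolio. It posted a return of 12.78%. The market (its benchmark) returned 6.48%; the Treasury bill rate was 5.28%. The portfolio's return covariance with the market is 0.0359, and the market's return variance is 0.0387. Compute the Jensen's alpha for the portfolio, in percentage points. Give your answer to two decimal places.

β = Cov / Var = 0.0359 / 0.0387 = 0.9276
E[R] = Rf + β(Rm − Rf) = 5.28% + 0.9276 × (6.48% − 5.28%) = 6.3931%
α = Rp − E[R] = 12.78% − 6.3931% = 6.3869

6.39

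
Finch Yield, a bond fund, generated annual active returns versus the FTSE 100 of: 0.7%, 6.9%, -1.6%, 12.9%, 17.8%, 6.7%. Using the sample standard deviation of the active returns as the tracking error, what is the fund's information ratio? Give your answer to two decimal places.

Mean return r̄ = 43.40 / 6 = 7.2333%
Sample std dev = √[264.8733 / 5] = 7.2784%
IR = r̄ / tracking error = 7.2333 / 7.2784 = 0.9938

0.99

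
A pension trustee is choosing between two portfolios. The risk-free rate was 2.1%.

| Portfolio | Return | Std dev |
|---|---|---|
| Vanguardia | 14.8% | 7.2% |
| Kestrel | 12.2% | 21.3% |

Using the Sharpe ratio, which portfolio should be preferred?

Vanguardia

Vanguardia: Sharpe ratio = (14.8% − 2.1%) / 7.2% = 1.764
Kestrel: Sharpe ratio = (12.2% − 2.1%) / 21.3% = 0.474
Highest: Vanguardia (1.764).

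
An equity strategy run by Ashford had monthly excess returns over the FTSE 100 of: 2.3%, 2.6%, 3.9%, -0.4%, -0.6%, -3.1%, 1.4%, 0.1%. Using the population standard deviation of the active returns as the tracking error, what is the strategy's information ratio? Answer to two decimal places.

Mean return r̄ = 6.20 / 8 = 0.7750%
Population std dev = √[34.5550 / 8] = 2.0783%
IR = r̄ / tracking error = 0.7750 / 2.0783 = 0.3729

0.37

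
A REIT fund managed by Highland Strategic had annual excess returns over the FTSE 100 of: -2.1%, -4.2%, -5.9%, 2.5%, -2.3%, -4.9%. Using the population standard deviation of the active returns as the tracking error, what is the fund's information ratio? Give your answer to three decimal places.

-1.031

Mean return r̄ = -16.90 / 6 = -2.8167%
Σ(r − r̄)² = 44.8083; population σ = √(44.8083/6) = 2.7328%
IR = r̄ / tracking error = -2.8167 / 2.7328 = -1.0307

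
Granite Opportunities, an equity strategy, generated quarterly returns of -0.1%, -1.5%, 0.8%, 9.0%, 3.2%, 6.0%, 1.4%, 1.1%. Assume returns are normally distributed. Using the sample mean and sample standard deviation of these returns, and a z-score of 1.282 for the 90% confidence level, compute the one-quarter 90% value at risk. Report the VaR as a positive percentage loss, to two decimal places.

Mean return μ = 19.90 / 8 = 2.4875%
Σ(r − μ)² = (-0.1 − 2.4875)² + (-1.5 − 2.4875)² + (0.8 − 2.4875)² + … = 83.8088
σ = √[83.8088 / 7] = 3.4602%
VaR = −(μ − z·σ) = −(2.4875 − 1.282 × 3.4602) = −(-1.9485) = 1.9485%

1.95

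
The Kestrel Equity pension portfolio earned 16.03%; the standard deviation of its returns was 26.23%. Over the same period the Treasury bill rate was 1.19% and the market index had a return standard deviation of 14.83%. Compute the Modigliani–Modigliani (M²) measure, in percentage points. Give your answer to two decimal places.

9.58

Sharpe = (Rp − Rf) / σp = (16.03% − 1.19%) / 26.23% = 0.5658
M² = Rf + Sharpe × σm = 1.19% + 0.5658 × 14.83% = 9.5808%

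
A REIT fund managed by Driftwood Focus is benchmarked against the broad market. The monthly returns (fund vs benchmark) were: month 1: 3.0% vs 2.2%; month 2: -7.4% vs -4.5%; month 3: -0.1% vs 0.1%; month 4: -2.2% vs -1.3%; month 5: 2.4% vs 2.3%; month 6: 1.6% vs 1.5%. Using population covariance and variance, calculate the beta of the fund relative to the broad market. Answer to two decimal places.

1.48

r̄p = -0.4500%,  r̄m = 0.0500%
Cov = Σ(rp − r̄p)(rm − r̄m) / 6 = 8.4675
Var(rm) = Σ(rm − r̄m)² / 6 = 5.7192
β = Cov / Var = 8.4675 / 5.7192 = 1.4805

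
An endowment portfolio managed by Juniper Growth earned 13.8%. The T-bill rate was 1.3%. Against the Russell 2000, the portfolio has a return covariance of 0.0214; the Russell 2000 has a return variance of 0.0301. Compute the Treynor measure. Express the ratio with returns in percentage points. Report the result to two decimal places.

17.58

β = Cov / Var = 0.0214 / 0.0301 = 0.7110
Treynor = (Rp − Rf) / β = (13.8% − 1.3%) / 0.7110 = 12.50 / 0.7110 = 17.5809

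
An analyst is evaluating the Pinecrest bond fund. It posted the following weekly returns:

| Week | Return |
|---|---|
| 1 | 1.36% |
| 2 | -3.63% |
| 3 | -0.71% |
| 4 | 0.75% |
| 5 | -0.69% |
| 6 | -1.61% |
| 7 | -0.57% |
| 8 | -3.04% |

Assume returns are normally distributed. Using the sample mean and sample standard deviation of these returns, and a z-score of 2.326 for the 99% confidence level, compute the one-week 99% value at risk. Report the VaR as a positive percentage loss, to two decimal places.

4.99

Mean return r̄ = -8.140 / 8 = -1.0175%
Sample std dev = √[20.4454 / 7] = 1.7090%
VaR = −(r̄ − z·σ) = −(-1.0175 − 2.326 × 1.7090) = −(-4.9926) = 4.9926%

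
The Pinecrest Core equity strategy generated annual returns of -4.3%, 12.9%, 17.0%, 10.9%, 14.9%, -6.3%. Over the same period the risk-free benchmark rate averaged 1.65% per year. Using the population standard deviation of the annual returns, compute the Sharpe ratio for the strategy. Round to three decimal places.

0.633

Mean return r̄ = 45.10 / 6 = 7.5167%
Σ(r − r̄)² = (-4.3 − 7.5167)² + (12.9 − 7.5167)² + (17 − 7.5167)² + … = 515.4083
σ = √[515.4083 / 6] = 9.2683%
Sharpe = (r̄ − rf) / σ = (7.5167 − 1.65) / 9.2683 = 5.8667 / 9.2683 = 0.6330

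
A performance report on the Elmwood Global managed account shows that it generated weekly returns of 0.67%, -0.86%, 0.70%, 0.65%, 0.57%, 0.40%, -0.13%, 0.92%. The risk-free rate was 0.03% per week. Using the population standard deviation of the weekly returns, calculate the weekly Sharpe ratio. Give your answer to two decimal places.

r̄ = (0.67 − 0.86 + 0.7 + 0.65 + 0.57 + 0.4 − 0.13 + 0.92) / 8 = 2.920 / 8 = 0.3650%
Population std dev = √[2.3834 / 8] = 0.5458%
Sharpe = (r̄ − rf) / σ = (0.3650 − 0.03) / 0.5458 = 0.3350 / 0.5458 = 0.6138

0.61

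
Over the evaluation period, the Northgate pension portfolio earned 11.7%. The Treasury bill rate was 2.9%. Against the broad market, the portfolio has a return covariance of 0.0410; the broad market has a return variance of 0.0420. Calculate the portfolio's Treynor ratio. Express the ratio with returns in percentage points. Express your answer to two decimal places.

9.01

β = Cov / Var = 0.0410 / 0.0420 = 0.9762
Treynor = (Rp − Rf) / β = (11.7% − 2.9%) / 0.9762 = 8.80 / 0.9762 = 9.0145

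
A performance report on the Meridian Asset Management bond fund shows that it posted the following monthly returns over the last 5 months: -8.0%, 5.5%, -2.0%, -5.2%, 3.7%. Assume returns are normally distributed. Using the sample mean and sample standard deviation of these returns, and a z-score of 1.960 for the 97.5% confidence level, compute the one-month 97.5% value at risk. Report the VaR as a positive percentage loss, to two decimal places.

12.45

Mean return μ = -6.00 / 5 = -1.2000%
Σ(r − μ)² = 131.7800; sample σ = √(131.7800/4) = 5.7398%
VaR = −(μ − z·σ) = −(-1.2000 − 1.960 × 5.7398) = −(-12.4500) = 12.4500%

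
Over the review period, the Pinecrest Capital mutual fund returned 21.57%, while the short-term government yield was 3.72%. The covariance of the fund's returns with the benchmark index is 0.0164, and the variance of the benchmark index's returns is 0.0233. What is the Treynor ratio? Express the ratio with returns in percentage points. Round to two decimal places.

β = Cov / Var = 0.0164 / 0.0233 = 0.7039
Treynor = (Rp − Rf) / β = (21.57% − 3.72%) / 0.7039 = 17.85 / 0.7039 = 25.3587

25.36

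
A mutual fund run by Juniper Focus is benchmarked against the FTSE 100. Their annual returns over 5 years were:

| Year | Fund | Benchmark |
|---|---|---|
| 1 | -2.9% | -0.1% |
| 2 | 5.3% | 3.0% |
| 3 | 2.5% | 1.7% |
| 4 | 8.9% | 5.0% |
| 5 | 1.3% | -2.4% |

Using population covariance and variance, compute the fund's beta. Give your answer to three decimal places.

1.241

r̄p = 3.0200%,  r̄m = 1.4400%
Cov = Σ(rp − r̄p)(rm − r̄m) / 5 = 8.0152
Var(rm) = Σ(rm − r̄m)² / 5 = 6.4584
β = Cov / Var = 8.0152 / 6.4584 = 1.2411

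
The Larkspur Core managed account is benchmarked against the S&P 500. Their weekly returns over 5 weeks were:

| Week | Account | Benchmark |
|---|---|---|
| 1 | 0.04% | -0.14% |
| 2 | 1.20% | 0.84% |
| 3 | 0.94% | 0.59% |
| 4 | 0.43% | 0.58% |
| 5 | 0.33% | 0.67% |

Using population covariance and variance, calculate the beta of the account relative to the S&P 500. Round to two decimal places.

r̄p = 0.5880%,  r̄m = 0.5080%
Cov = Σ(rp − r̄p)(rm − r̄m) / 5 = 0.1068
Var(rm) = Σ(rm − r̄m)² / 5 = 0.1137
β = Cov / Var = 0.1068 / 0.1137 = 0.9393

0.94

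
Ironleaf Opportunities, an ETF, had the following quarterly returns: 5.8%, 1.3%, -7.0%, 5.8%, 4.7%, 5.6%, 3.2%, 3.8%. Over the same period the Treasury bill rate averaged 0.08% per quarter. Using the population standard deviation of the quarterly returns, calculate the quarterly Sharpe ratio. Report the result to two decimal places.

μ = (5.8 + 1.3 − 7 + 5.8 + 4.7 + 5.6 + 3.2 + 3.8) / 8 = 23.20 / 8 = 2.9000%
Σ(r − μ)² = 128.8200; population σ = √(128.8200/8) = 4.0128%
Sharpe = (μ − rf) / σ = (2.9000 − 0.08) / 4.0128 = 2.8200 / 4.0128 = 0.7028

0.70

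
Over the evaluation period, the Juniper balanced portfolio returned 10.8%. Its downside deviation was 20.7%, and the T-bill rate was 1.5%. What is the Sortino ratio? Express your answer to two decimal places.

0.45

Sortino = (Rp − Rf) / σd = (10.8% − 1.5%) / 20.7% = 9.30% / 20.7% = 0.4493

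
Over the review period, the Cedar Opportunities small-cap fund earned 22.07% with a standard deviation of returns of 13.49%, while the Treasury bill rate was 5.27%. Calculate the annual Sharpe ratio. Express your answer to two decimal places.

Sharpe = (Rp − Rf) / σp = (22.07% − 5.27%) / 13.49% = 16.80% / 13.49% = 1.2454

1.25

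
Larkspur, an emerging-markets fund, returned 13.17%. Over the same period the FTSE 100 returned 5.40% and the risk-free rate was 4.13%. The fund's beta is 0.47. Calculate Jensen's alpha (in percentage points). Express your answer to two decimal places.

8.44

CAPM expected return = Rf + β(Rm − Rf) = 4.13% + 0.47 × (5.40% − 4.13%) = 4.13 + 0.47 × 1.27 = 4.7269%
Jensen's α = Rp − E[R] = 13.17% − 4.7269% = 8.4431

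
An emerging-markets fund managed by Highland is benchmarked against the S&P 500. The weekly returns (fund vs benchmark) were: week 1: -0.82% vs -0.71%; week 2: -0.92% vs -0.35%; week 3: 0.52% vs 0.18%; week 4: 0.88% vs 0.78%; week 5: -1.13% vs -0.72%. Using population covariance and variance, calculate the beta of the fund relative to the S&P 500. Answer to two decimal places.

r̄p = -0.2940%,  r̄m = -0.1640%
Cov = Σ(rp − r̄p)(rm − r̄m) / 5 = 0.4513
Var(rm) = Σ(rm − r̄m)² / 5 = 0.3303
β = Cov / Var = 0.4513 / 0.3303 = 1.3663

1.37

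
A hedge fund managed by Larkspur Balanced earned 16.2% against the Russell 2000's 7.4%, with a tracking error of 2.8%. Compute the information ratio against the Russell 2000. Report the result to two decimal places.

3.14

IR = (Rp − Rb) / TE = (16.2% − 7.4%) / 2.8% = 8.80% / 2.8% = 3.1429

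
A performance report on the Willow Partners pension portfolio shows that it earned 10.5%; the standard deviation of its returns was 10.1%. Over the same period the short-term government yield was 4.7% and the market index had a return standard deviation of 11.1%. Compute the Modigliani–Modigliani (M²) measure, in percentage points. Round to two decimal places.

Sharpe = (Rp − Rf) / σp = (10.5% − 4.7%) / 10.1% = 0.5743
M² = Rf + Sharpe × σm = 4.7% + 0.5743 × 11.1% = 11.0747%

11.07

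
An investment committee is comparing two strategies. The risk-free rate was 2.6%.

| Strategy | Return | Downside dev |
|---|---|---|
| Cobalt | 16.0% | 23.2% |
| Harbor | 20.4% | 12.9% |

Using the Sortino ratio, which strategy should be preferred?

Harbor

Cobalt: Sortino ratio = (16.0% − 2.6%) / 23.2% = 0.578
Harbor: Sortino ratio = (20.4% − 2.6%) / 12.9% = 1.380
Highest: Harbor (1.380).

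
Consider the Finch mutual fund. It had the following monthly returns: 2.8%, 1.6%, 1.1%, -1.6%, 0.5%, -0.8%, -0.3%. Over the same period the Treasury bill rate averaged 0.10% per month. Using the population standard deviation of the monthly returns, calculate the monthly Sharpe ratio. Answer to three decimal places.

0.267

Mean return μ = 3.30 / 7 = 0.4714%
Population std dev = √[13.5943 / 7] = 1.3936%
Sharpe = (μ − rf) / σ = (0.4714 − 0.1) / 1.3936 = 0.3714 / 1.3936 = 0.2665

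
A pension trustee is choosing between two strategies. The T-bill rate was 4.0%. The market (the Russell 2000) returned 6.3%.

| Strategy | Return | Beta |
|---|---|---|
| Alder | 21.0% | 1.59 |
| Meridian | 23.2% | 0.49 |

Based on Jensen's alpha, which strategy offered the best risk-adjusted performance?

Alder: α = 21.0% − [4.0% + 1.59 × (6.3% − 4.0%)] = 13.343
Meridian: α = 23.2% − [4.0% + 0.49 × (6.3% − 4.0%)] = 18.073
Highest: Meridian (18.073).

Meridian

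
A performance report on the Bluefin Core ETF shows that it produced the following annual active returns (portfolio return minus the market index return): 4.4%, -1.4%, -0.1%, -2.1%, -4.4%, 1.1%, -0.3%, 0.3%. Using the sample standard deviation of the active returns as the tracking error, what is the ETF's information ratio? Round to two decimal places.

-0.12

r̄ = (4.4 − 1.4 − 0.1 − 2.1 − 4.4 + 1.1 − 0.3 + 0.3) / 8 = -0.3125%
Σ(r − r̄)² = (4.4 − (-0.3125))² + (-1.4 − (-0.3125))² + … = 45.7088
σ = √[45.7088 / 7] = 2.5554%
IR = r̄ / tracking error = -0.3125 / 2.5554 = -0.1223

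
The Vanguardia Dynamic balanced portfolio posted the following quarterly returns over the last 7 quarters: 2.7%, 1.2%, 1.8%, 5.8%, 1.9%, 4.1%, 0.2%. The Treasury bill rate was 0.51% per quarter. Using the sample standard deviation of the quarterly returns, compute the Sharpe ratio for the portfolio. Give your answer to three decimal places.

Mean return μ = 17.70 / 7 = 2.5286%
Σ(r − μ)² = (2.7 − 2.5286)² + (1.2 − 2.5286)² + (1.8 − 2.5286)² + … = 21.3143
σ = √[21.3143 / 6] = 1.8848%
Sharpe = (μ − rf) / σ = (2.5286 − 0.51) / 1.8848 = 2.0186 / 1.8848 = 1.0710

1.071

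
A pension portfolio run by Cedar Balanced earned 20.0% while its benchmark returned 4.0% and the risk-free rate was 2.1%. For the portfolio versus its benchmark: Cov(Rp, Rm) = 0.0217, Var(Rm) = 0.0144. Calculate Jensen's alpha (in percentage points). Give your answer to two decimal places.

β = Cov / Var = 0.0217 / 0.0144 = 1.5069
E[R] = Rf + β(Rm − Rf) = 2.1% + 1.5069 × (4.0% − 2.1%) = 4.9631%
α = Rp − E[R] = 20.0% − 4.9631% = 15.0369

15.04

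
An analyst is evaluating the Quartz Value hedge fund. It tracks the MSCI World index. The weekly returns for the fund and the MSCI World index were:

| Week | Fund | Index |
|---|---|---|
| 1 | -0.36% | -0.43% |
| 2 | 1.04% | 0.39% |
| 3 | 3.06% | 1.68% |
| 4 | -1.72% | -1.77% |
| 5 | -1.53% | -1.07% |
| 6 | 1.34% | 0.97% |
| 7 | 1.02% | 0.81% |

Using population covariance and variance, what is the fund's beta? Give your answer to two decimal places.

r̄p = 0.4071%,  r̄m = 0.0829%
Cov = Σ(rp − r̄p)(rm − r̄m) / 7 = 1.7532
Var(rm) = Σ(rm − r̄m)² / 7 = 1.2837
β = Cov / Var = 1.7532 / 1.2837 = 1.3657

1.37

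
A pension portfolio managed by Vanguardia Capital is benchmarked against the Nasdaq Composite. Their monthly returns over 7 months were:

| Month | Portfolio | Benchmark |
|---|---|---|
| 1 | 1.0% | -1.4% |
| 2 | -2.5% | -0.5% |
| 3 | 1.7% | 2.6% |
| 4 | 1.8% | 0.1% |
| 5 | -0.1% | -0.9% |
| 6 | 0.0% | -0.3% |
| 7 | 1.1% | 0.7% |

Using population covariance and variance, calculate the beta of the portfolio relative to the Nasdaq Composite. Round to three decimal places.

0.500

r̄p = 0.4286%,  r̄m = 0.0429%
Cov = Σ(rp − r̄p)(rm − r̄m) / 7 = 0.7402
Var(rm) = Σ(rm − r̄m)² / 7 = 1.4796
β = Cov / Var = 0.7402 / 1.4796 = 0.5003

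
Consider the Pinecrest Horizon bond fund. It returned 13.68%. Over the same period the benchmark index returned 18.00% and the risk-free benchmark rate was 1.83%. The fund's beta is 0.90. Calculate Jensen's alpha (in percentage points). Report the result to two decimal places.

CAPM expected return = Rf + β(Rm − Rf) = 1.83% + 0.90 × (18.00% − 1.83%) = 1.83 + 0.90 × 16.17 = 16.3830%
Jensen's α = Rp − E[R] = 13.68% − 16.3830% = -2.7030

-2.70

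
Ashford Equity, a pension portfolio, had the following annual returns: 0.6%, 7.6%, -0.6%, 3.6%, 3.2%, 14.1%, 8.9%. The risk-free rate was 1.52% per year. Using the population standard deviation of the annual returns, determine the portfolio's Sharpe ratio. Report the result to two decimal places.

0.80

r̄ = (0.6 + 7.6 − 0.6 + 3.6 + 3.2 + 14.1 + 8.9) / 7 = 5.3429%
Population std dev = √[159.8771 / 7] = 4.7791%
Sharpe = (r̄ − rf) / σ = (5.3429 − 1.52) / 4.7791 = 3.8229 / 4.7791 = 0.7999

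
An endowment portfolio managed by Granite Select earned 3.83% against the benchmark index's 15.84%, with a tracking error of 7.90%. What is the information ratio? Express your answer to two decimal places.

-1.52

IR = (Rp − Rb) / TE = (3.83% − 15.84%) / 7.90% = -12.01% / 7.90% = -1.5203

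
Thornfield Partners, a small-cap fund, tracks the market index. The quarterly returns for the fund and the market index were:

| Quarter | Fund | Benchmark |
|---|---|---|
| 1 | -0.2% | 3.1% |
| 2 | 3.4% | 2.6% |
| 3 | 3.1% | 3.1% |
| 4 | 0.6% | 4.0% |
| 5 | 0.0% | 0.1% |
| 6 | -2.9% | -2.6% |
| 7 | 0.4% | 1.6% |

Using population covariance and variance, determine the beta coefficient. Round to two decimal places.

r̄p = 0.6286%,  r̄m = 1.7000%
Cov = Σ(rp − r̄p)(rm − r̄m) / 7 = 2.9900
Var(rm) = Σ(rm − r̄m)² / 7 = 4.4400
β = Cov / Var = 2.9900 / 4.4400 = 0.6734

0.67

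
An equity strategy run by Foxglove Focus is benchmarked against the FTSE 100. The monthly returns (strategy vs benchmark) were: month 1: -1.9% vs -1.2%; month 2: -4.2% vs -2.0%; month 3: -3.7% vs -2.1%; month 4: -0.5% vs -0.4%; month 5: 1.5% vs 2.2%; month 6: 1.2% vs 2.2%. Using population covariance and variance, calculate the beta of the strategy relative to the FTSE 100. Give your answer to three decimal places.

r̄p = -1.2667%,  r̄m = -0.2167%
Cov = Σ(rp − r̄p)(rm − r̄m) / 6 = 3.8239
Var(rm) = Σ(rm − r̄m)² / 6 = 3.2347
β = Cov / Var = 3.8239 / 3.2347 = 1.1821

1.182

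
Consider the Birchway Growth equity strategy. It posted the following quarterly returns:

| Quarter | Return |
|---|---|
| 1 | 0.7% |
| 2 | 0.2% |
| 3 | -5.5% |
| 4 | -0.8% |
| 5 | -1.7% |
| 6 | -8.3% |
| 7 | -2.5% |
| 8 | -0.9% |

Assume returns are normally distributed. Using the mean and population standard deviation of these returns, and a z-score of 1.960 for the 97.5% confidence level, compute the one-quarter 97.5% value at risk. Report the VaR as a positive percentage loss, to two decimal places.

r̄ = (0.7 + 0.2 − 5.5 − 0.8 − 1.7 − 8.3 − 2.5 − 0.9) / 8 = -18.80 / 8 = -2.3500%
Σ(r − r̄)² = 66.0800; population σ = √(66.0800/8) = 2.8740%
VaR = −(r̄ − z·σ) = −(-2.3500 − 1.960 × 2.8740) = −(-7.9830) = 7.9830%

7.98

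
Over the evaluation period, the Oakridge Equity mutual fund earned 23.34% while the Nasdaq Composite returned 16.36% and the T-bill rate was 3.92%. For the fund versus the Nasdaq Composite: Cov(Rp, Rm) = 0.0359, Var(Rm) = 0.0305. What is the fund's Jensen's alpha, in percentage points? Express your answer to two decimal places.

4.78

β = Cov / Var = 0.0359 / 0.0305 = 1.1770
E[R] = Rf + β(Rm − Rf) = 3.92% + 1.1770 × (16.36% − 3.92%) = 18.5619%
α = Rp − E[R] = 23.34% − 18.5619% = 4.7781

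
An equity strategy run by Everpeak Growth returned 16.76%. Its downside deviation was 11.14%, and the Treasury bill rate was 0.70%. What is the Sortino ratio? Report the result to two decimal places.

Sortino = (Rp − Rf) / σd = (16.76% − 0.70%) / 11.14% = 16.06% / 11.14% = 1.4417

1.44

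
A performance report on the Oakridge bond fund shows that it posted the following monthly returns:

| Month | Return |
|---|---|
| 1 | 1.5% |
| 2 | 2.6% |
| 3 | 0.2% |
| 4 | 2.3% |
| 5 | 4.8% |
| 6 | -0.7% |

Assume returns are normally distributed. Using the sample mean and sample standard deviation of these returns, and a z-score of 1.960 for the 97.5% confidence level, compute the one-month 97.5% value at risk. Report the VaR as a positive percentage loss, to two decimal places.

2.02

Mean return r̄ = 10.70 / 6 = 1.7833%
Σ(r − r̄)² = (1.5 − 1.7833)² + (2.6 − 1.7833)² + … = 18.7883
sample σ = √(18.7883 / 5) = √3.7577 = 1.9385%
VaR = −(r̄ − z·σ) = −(1.7833 − 1.960 × 1.9385) = −(-2.0162) = 2.0162%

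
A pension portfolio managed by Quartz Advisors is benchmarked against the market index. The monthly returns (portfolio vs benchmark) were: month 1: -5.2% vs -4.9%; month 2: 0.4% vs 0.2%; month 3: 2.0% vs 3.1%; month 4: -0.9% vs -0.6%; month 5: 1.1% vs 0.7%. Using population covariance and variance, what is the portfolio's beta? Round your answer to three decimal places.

0.948

r̄p = -0.5200%,  r̄m = -0.3000%
Cov = Σ(rp − r̄p)(rm − r̄m) / 5 = 6.4580
Var(rm) = Σ(rm − r̄m)² / 5 = 6.8120
β = Cov / Var = 6.4580 / 6.8120 = 0.9480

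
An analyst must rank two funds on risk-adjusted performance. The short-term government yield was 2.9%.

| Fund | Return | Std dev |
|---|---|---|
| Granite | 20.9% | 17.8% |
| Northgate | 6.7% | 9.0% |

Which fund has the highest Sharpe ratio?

Granite: Sharpe ratio = (20.9% − 2.9%) / 17.8% = 1.011
Northgate: Sharpe ratio = (6.7% − 2.9%) / 9.0% = 0.422
Highest: Granite (1.011).

Granite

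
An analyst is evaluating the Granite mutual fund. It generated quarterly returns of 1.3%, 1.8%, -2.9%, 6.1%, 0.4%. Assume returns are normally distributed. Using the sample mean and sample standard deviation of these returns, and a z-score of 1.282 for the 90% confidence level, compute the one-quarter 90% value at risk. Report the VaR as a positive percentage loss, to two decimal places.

r̄ = (1.3 + 1.8 − 2.9 + 6.1 + 0.4) / 5 = 6.70 / 5 = 1.3400%
Σ(r − r̄)² = 41.7320; sample σ = √(41.7320/4) = 3.2300%
VaR = −(r̄ − z·σ) = −(1.3400 − 1.282 × 3.2300) = −(-2.8009) = 2.8009%

2.80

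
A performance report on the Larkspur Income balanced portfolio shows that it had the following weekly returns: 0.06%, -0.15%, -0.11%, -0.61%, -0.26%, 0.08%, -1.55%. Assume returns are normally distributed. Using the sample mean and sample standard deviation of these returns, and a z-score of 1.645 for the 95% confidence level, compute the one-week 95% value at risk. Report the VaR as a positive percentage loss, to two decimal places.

1.30

r̄ = (0.06 − 0.15 − 0.11 − 0.61 − 0.26 + 0.08 − 1.55) / 7 = -0.3629%
Σ(r − r̄)² = 1.9651; sample σ = √(1.9651/6) = 0.5723%
VaR = −(r̄ − z·σ) = −(-0.3629 − 1.645 × 0.5723) = −(-1.3043) = 1.3043%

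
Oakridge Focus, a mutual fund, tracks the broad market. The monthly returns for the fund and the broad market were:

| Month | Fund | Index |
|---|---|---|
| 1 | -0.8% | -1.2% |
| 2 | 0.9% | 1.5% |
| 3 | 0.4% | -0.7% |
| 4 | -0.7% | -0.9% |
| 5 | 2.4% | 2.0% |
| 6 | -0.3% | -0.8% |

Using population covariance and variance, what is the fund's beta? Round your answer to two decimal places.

r̄p = 0.3167%,  r̄m = -0.0167%
Cov = Σ(rp − r̄p)(rm − r̄m) / 6 = 1.2886
Var(rm) = Σ(rm − r̄m)² / 6 = 1.6047
β = Cov / Var = 1.2886 / 1.6047 = 0.8030

0.80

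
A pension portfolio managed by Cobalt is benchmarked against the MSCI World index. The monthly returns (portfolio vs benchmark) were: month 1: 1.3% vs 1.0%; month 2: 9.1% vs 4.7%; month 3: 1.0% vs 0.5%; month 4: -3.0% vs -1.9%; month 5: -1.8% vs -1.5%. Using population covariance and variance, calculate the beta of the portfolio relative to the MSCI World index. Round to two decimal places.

1.78

r̄p = 1.3200%,  r̄m = 0.5600%
Cov = Σ(rp − r̄p)(rm − r̄m) / 5 = 9.8548
Var(rm) = Σ(rm − r̄m)² / 5 = 5.5264
β = Cov / Var = 9.8548 / 5.5264 = 1.7832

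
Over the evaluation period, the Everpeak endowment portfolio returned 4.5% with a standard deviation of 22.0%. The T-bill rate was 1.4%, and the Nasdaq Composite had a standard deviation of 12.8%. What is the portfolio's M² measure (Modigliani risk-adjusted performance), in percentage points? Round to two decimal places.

Sharpe = (Rp − Rf) / σp = (4.5% − 1.4%) / 22.0% = 0.1409
M² = Rf + Sharpe × σm = 1.4% + 0.1409 × 12.8% = 3.2035%

3.20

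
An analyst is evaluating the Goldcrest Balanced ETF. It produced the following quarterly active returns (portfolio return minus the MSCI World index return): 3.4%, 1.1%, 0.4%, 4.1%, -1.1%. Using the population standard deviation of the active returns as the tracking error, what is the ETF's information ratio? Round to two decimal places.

μ = (3.4 + 1.1 + 0.4 + 4.1 − 1.1) / 5 = 1.5800%
Population σ = √[Σ(r − μ)² / 5] = √[18.4680 / 5] = √3.6936 = 1.9219%
IR = μ / tracking error = 1.5800 / 1.9219 = 0.8221

0.82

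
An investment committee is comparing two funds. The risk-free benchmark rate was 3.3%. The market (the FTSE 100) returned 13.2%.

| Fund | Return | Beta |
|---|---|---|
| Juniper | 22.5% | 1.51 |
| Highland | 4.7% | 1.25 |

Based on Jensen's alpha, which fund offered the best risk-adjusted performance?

Juniper: α = 22.5% − [3.3% + 1.51 × (13.2% − 3.3%)] = 4.251
Highland: α = 4.7% − [3.3% + 1.25 × (13.2% − 3.3%)] = -10.975
Highest: Juniper (4.251).

Juniper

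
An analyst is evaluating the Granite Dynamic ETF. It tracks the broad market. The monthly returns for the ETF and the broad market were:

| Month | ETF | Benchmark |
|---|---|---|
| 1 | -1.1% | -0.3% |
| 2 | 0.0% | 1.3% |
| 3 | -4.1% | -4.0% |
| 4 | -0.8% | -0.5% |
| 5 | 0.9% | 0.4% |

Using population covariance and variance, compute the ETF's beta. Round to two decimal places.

r̄p = -1.0200%,  r̄m = -0.6200%
Cov = Σ(rp − r̄p)(rm − r̄m) / 5 = 2.8656
Var(rm) = Σ(rm − r̄m)² / 5 = 3.2536
β = Cov / Var = 2.8656 / 3.2536 = 0.8807

0.88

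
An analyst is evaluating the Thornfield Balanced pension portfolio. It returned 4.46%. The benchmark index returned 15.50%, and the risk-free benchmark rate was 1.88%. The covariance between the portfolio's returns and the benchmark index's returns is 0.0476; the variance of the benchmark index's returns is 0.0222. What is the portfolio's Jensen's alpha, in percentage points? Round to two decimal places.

β = Cov / Var = 0.0476 / 0.0222 = 2.1441
E[R] = Rf + β(Rm − Rf) = 1.88% + 2.1441 × (15.50% − 1.88%) = 31.0826%
α = Rp − E[R] = 4.46% − 31.0826% = -26.6226

-26.62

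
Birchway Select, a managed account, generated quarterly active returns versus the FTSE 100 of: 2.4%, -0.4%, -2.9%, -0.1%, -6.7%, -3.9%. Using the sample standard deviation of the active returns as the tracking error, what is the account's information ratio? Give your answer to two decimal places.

μ = (2.4 − 0.4 − 2.9 − 0.1 − 6.7 − 3.9) / 6 = -1.9333%
Sample std dev = √[52.0133 / 5] = 3.2253%
IR = μ / tracking error = -1.9333 / 3.2253 = -0.5994

-0.60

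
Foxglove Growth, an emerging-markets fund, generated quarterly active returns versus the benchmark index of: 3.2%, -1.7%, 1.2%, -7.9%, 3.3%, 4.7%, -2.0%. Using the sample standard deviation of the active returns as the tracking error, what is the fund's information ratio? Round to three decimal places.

Mean return r̄ = 0.80 / 7 = 0.1143%
Σ(r − r̄)² = (3.2 − 0.1143)² + (-1.7 − 0.1143)² + … = 113.8686
sample σ = √(113.8686 / 6) = √18.9781 = 4.3564%
IR = r̄ / tracking error = 0.1143 / 4.3564 = 0.0262

0.026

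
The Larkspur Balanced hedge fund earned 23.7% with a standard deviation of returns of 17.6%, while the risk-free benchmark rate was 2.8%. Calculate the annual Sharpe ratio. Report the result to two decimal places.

1.19

Sharpe = (Rp − Rf) / σp = (23.7% − 2.8%) / 17.6% = 20.90% / 17.6% = 1.1875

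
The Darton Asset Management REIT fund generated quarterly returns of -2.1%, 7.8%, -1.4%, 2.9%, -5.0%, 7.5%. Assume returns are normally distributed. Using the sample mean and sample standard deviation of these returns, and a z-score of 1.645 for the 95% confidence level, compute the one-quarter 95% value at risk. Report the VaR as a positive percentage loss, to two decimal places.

7.12

r̄ = (-2.1 + 7.8 − 1.4 + 2.9 − 5 + 7.5) / 6 = 1.6167%
Sample std dev = √[141.1883 / 5] = 5.3139%
VaR = −(r̄ − z·σ) = −(1.6167 − 1.645 × 5.3139) = −(-7.1247) = 7.1247%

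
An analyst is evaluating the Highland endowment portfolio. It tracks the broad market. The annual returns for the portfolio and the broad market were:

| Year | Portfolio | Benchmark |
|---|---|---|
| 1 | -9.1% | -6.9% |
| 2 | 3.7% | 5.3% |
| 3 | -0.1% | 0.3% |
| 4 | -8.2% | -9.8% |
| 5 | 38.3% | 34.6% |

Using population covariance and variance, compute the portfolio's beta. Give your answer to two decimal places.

r̄p = 4.9200%,  r̄m = 4.7000%
Cov = Σ(rp − r̄p)(rm − r̄m) / 5 = 274.4580
Var(rm) = Σ(rm − r̄m)² / 5 = 251.7080
β = Cov / Var = 274.4580 / 251.7080 = 1.0904

1.09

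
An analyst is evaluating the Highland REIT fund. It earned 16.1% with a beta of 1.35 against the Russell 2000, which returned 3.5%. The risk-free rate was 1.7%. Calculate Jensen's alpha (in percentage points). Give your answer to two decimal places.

CAPM expected return = Rf + β(Rm − Rf) = 1.7% + 1.35 × (3.5% − 1.7%) = 1.7 + 1.35 × 1.80 = 4.1300%
Jensen's α = Rp − E[R] = 16.1% − 4.1300% = 11.9700

11.97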